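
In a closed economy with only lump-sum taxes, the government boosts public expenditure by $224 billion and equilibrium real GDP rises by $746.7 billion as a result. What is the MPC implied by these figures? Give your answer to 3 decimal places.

Implied spending multiplier k = ΔY/ΔG = 746.7/224 ≈ 3.3335.
Since k = 1/(1 − MPC), MPC = 1 − 1/k = 1 − ΔG/ΔY = 1 − 224/746.7 ≈ 0.700.

0.700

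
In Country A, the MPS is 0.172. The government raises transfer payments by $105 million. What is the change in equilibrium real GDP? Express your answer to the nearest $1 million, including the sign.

MPC = 1 − MPS = 1 − 0.172 = 0.828.
The transfer change shifts disposable income by +$105 million, so first-round consumption changes by c·ΔTR = 0.828 × (+$105 million) = +$86.94 million.
Expenditure multiplier = 1/(1 − MPC) = 1/(1 − 0.828) = 1/0.172 ≈ 5.814.
The transfer multiplier is c × k ≈ 4.814, so ΔY = k × (c·ΔTR) = (+$86.94 million) / 0.172 ≈ +$505 million.

+$505 million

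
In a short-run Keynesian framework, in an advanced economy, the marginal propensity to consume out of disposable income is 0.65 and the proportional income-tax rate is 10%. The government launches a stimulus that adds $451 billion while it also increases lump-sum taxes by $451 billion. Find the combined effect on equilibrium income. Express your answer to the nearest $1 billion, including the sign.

Expenditure multiplier = 1/(1 − c(1−t)) = 1/(1 − 0.65×0.9) = 1/0.415 ≈ 2.41.
ΔG contributes k·ΔG = (+$451 billion) / 0.415 ≈ +$1,086.7 billion.
ΔT of +$451 billion changes first-round spending by −c·ΔT = −$293.15 billion, contributing k·(−c·ΔT) = (−$293.15 billion) / 0.415 ≈ −$706.4 billion.
Net ΔY = k(ΔG − c·ΔT) = (+$157.85 billion) / 0.415 ≈ +$380 billion.

+$380 billion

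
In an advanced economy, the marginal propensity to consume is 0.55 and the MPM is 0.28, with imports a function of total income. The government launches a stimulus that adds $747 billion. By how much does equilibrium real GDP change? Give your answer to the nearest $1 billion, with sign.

Expenditure multiplier = 1/(1 − c + m) = 1/(1 − 0.55 + 0.28) = 1/0.73 ≈ 1.37.
ΔY = k × ΔG = (+$747 billion) / 0.73 ≈ +$1,023 billion.

+$1,023 billion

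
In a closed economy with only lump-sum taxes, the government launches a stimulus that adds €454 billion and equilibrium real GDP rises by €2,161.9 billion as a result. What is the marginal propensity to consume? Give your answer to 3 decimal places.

Implied spending multiplier k = ΔY/ΔG = 2,161.9/454 ≈ 4.7619.
Since k = 1/(1 − MPC), MPC = 1 − 1/k = 1 − ΔG/ΔY = 1 − 454/2,161.9 ≈ 0.790.

0.790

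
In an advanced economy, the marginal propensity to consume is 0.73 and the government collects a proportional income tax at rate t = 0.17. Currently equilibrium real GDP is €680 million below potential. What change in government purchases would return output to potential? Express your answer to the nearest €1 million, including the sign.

Spending multiplier = 1/(1 − c(1−t)) = 1/(1 − 0.73×0.83) = 1/0.3941 ≈ 2.537.
Need ΔY = +€680 million, so ΔG = ΔY/k = (+€680 million) × 0.3941 ≈ +€268 million.
The government should increase government purchases by €268 million.

+€268 million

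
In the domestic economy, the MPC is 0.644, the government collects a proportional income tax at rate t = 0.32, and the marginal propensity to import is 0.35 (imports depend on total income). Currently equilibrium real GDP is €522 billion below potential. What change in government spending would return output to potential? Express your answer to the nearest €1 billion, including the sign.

Spending multiplier = 1/(1 − c(1−t) + m) = 1/(1 − 0.644×0.68 + 0.35) = 1/0.91208 ≈ 1.096.
Need ΔY = +€522 billion, so ΔG = ΔY/k = (+€522 billion) × 0.91208 ≈ +€476 billion.
The government should increase government spending by €476 billion.

+€476 billion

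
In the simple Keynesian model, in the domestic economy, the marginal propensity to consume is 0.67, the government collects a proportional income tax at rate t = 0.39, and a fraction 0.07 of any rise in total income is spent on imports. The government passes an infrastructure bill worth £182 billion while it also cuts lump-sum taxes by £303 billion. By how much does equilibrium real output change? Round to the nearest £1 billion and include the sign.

+£582 billion

Expenditure multiplier = 1/(1 − c(1−t) + m) = 1/(1 − 0.67×0.61 + 0.07) = 1/0.6613 ≈ 1.512.
ΔG contributes k·ΔG = (+£182 billion) / 0.6613 ≈ +£275.2 billion.
ΔT of −£303 billion changes first-round spending by −c·ΔT = +£203.01 billion, contributing k·(−c·ΔT) = (+£203.01 billion) / 0.6613 ≈ +£307 billion.
Net ΔY = k(ΔG − c·ΔT) = (+£385.01 billion) / 0.6613 ≈ +£582 billion.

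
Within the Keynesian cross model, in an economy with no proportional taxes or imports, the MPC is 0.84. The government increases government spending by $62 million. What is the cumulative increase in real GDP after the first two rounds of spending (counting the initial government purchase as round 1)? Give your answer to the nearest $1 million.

$114 million

Round 1 adds ΔG = $62 million; each later round is MPC = 0.84 times the previous.
After 2 rounds: 62 + 52.08 = ΔG·(1 − c^2)/(1 − c) = 62 × (1 − 0.7056)/0.16 ≈ $114 million.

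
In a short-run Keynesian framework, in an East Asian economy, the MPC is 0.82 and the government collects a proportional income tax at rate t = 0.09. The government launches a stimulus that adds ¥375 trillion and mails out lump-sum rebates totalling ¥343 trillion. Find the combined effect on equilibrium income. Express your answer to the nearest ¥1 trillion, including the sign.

Expenditure multiplier = 1/(1 − c(1−t)) = 1/(1 − 0.82×0.91) = 1/0.2538 ≈ 3.94.
ΔG contributes k·ΔG = (+¥375 trillion) / 0.2538 ≈ +¥1,477.5 trillion.
ΔT of −¥343 trillion changes first-round spending by −c·ΔT = +¥281.26 trillion, contributing k·(−c·ΔT) = (+¥281.26 trillion) / 0.2538 ≈ +¥1,108.2 trillion.
Net ΔY = k(ΔG − c·ΔT) = (+¥656.26 trillion) / 0.2538 ≈ +¥2,586 trillion.

+¥2,586 trillion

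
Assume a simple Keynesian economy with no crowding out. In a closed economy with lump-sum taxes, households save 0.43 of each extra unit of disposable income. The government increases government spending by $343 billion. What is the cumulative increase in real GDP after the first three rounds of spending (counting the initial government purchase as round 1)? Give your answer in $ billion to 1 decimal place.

$650.0 billion

MPC = 1 − MPS = 1 − 0.43 = 0.57.
Round 1 adds ΔG = $343 billion; each later round is MPC = 0.57 times the previous.
After 3 rounds: 343 + 195.51 + 111.4407 = ΔG·(1 − c^3)/(1 − c) = 343 × (1 − 0.185193)/0.43 ≈ $650 billion.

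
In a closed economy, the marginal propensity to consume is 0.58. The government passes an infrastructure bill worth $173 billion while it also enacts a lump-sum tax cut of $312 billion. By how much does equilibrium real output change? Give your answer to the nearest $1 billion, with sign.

+$843 billion

Expenditure multiplier = 1/(1 − MPC) = 1/(1 − 0.58) = 1/0.42 ≈ 2.381.
ΔG contributes k·ΔG = (+$173 billion) / 0.42 ≈ +$411.9 billion.
ΔT of −$312 billion changes first-round spending by −c·ΔT = +$180.96 billion, contributing k·(−c·ΔT) = (+$180.96 billion) / 0.42 ≈ +$430.9 billion.
Net ΔY = k(ΔG − c·ΔT) = (+$353.96 billion) / 0.42 ≈ +$843 billion.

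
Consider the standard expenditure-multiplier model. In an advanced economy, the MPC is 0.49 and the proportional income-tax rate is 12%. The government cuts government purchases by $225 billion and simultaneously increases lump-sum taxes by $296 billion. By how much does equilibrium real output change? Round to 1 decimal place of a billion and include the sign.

Expenditure multiplier = 1/(1 − c(1−t)) = 1/(1 − 0.49×0.88) = 1/0.5688 ≈ 1.758.
ΔG contributes k·ΔG = (−$225 billion) / 0.5688 ≈ −$395.6 billion.
ΔT of +$296 billion changes first-round spending by −c·ΔT = −$145.04 billion, contributing k·(−c·ΔT) = (−$145.04 billion) / 0.5688 ≈ −$255 billion.
Net ΔY = k(ΔG − c·ΔT) = (−$370.04 billion) / 0.5688 ≈ −$650.6 billion.

−$650.6 billion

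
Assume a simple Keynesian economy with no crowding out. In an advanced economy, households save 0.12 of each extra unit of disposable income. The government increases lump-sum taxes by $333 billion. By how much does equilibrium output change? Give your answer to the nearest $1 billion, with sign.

−$2,442 billion

MPC = 1 − MPS = 1 − 0.12 = 0.88.
A lump-sum tax change of +$333 billion shifts disposable income by −$333 billion; first-round consumption changes by −c × ΔT = −0.88 × (+$333 billion) = −$293.04 billion.
Expenditure multiplier = 1/(1 − MPC) = 1/(1 − 0.88) = 1/0.12 ≈ 8.333.
The tax multiplier is −c × k ≈ −7.333, so ΔY = k × (−c·ΔT) = (−$293.04 billion) / 0.12 = −$2,442 billion.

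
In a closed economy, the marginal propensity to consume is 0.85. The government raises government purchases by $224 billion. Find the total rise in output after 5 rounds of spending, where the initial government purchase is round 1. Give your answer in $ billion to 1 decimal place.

Round 1 adds ΔG = $224 billion; each later round is MPC = 0.85 times the previous.
After 5 rounds: 224 + 190.4 + 161.84 + 137.564 + 116.9294 = ΔG·(1 − c^5)/(1 − c) = 224 × (1 − 0.4437053125)/0.15 ≈ $830.7 billion.

$830.7 billion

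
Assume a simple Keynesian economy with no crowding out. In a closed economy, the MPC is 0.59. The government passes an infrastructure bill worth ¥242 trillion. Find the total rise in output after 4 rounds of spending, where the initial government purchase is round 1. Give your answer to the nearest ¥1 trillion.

¥519 trillion

Round 1 adds ΔG = ¥242 trillion; each later round is MPC = 0.59 times the previous.
After 4 rounds: 242 + 142.78 + 84.2402 + 49.701718 = ΔG·(1 − c^4)/(1 − c) = 242 × (1 − 0.12117361)/0.41 ≈ ¥519 trillion.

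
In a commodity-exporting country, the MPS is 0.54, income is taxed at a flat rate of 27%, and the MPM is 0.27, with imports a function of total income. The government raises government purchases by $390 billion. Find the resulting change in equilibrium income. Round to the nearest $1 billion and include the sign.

+$417 billion

MPC = 1 − MPS = 1 − 0.54 = 0.46.
Government-spending multiplier = 1/(1 − c(1−t) + m) = 1/(1 − 0.46×0.73 + 0.27) = 1/0.9342 ≈ 1.07.
ΔY = k × ΔG = (+$390 billion) / 0.9342 ≈ +$417 billion.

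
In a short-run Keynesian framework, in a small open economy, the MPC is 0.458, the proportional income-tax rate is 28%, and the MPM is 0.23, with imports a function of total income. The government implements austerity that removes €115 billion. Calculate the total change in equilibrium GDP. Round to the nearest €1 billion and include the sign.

−€128 billion

Expenditure multiplier = 1/(1 − c(1−t) + m) = 1/(1 − 0.458×0.72 + 0.23) = 1/0.90024 ≈ 1.111.
ΔY = k × ΔG = (−€115 billion) / 0.90024 ≈ −€128 billion.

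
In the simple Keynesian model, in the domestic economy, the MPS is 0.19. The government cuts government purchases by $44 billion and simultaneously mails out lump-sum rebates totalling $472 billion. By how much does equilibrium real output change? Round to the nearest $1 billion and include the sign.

MPC = 1 − MPS = 1 − 0.19 = 0.81.
Expenditure multiplier = 1/(1 − MPC) = 1/(1 − 0.81) = 1/0.19 ≈ 5.263.
ΔG contributes k·ΔG = (−$44 billion) / 0.19 ≈ −$231.6 billion.
ΔT of −$472 billion changes first-round spending by −c·ΔT = +$382.32 billion, contributing k·(−c·ΔT) = (+$382.32 billion) / 0.19 ≈ +$2,012.2 billion.
Net ΔY = k(ΔG − c·ΔT) = (+$338.32 billion) / 0.19 ≈ +$1,781 billion.

+$1,781 billion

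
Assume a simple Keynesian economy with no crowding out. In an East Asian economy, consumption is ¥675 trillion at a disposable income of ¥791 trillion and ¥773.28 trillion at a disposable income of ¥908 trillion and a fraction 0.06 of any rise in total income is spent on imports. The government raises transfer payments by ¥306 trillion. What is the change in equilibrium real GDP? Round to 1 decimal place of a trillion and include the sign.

+¥1,168.4 trillion

MPC = ΔC/ΔYd = (773.28 − 675)/(908 − 791) = 98.28/117 = 0.84.
The transfer change shifts disposable income by +¥306 trillion, so first-round consumption changes by c·ΔTR = 0.84 × (+¥306 trillion) = +¥257.04 trillion.
Expenditure multiplier = 1/(1 − c + m) = 1/(1 − 0.84 + 0.06) = 1/0.22 ≈ 4.545.
The transfer multiplier is c × k ≈ 3.818, so ΔY = k × (c·ΔTR) = (+¥257.04 trillion) / 0.22 ≈ +¥1,168.4 trillion.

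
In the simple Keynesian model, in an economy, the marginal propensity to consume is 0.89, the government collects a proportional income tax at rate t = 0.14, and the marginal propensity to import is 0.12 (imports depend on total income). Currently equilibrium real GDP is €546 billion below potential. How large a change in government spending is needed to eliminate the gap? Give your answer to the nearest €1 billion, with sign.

+€194 billion

Spending multiplier = 1/(1 − c(1−t) + m) = 1/(1 − 0.89×0.86 + 0.12) = 1/0.3546 ≈ 2.82.
Need ΔY = +€546 billion, so ΔG = ΔY/k = (+€546 billion) × 0.3546 ≈ +€194 billion.
The government should increase government spending by €194 billion.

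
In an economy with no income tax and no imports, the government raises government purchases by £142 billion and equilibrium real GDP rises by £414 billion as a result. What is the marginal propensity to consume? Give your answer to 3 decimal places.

0.657

Implied spending multiplier k = ΔY/ΔG = 414/142 ≈ 2.9155.
Since k = 1/(1 − MPC), MPC = 1 − 1/k = 1 − ΔG/ΔY = 1 − 142/414 ≈ 0.657.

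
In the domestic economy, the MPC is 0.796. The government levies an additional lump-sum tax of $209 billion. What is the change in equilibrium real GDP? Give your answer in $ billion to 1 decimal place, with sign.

−$815.5 billion

A lump-sum tax change of +$209 billion shifts disposable income by −$209 billion; first-round consumption changes by −c × ΔT = −0.796 × (+$209 billion) = −$166.364 billion.
Expenditure multiplier = 1/(1 − MPC) = 1/(1 − 0.796) = 1/0.204 ≈ 4.902.
The tax multiplier is −c × k ≈ −3.902, so ΔY = k × (−c·ΔT) = (−$166.364 billion) / 0.204 ≈ −$815.5 billion.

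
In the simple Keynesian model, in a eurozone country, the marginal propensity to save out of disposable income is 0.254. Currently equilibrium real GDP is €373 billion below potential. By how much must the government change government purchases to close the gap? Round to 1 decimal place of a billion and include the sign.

+€94.7 billion

MPC = 1 − MPS = 1 − 0.254 = 0.746.
Spending multiplier = 1/(1 − MPC) = 1/(1 − 0.746) = 1/0.254 ≈ 3.937.
Need ΔY = +€373 billion, so ΔG = ΔY/k = (+€373 billion) × 0.254 ≈ +€94.7 billion.
The government should increase government purchases by €94.7 billion.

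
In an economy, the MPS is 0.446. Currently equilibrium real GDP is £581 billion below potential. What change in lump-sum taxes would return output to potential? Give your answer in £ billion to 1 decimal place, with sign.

−£467.7 billion

MPC = 1 − MPS = 1 − 0.446 = 0.554.
Spending multiplier = 1/(1 − MPC) = 1/(1 − 0.554) = 1/0.446 ≈ 2.242.
Tax multiplier = −c·k = −0.554/0.446 ≈ −1.242. Need ΔY = +£581 billion, so ΔT = ΔY/(−c·k) = −(+£581 billion) × 0.446 / 0.554 ≈ −£467.7 billion.
The government should cut lump-sum taxes by £467.7 billion.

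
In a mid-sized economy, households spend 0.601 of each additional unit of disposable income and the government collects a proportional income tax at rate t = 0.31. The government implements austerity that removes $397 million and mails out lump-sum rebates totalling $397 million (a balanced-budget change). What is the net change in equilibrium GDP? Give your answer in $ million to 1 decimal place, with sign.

Expenditure multiplier = 1/(1 − c(1−t)) = 1/(1 − 0.601×0.69) = 1/0.58531 ≈ 1.708.
ΔG contributes k·ΔG = (−$397 million) / 0.58531 ≈ −$678.3 million.
ΔT of −$397 million changes first-round spending by −c·ΔT = +$238.597 million, contributing k·(−c·ΔT) = (+$238.597 million) / 0.58531 ≈ +$407.6 million.
Net ΔY = k(ΔG − c·ΔT) = (−$158.403 million) / 0.58531 ≈ −$270.6 million.

−$270.6 million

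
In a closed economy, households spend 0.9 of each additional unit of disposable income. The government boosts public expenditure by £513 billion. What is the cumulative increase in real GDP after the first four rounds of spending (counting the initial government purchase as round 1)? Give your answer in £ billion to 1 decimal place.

£1,764.2 billion

Round 1 adds ΔG = £513 billion; each later round is MPC = 0.9 times the previous.
After 4 rounds: 513 + 461.7 + 415.53 + 373.977 = ΔG·(1 − c^4)/(1 − c) = 513 × (1 − 0.6561)/0.1 ≈ £1,764.2 billion.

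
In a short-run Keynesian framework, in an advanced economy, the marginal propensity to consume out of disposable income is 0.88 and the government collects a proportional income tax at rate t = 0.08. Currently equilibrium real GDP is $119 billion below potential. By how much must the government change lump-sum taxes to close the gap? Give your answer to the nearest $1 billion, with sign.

−$26 billion

Spending multiplier = 1/(1 − c(1−t)) = 1/(1 − 0.88×0.92) = 1/0.1904 ≈ 5.252.
Tax multiplier = −c·k = −0.88/0.1904 ≈ −4.622. Need ΔY = +$119 billion, so ΔT = ΔY/(−c·k) = −(+$119 billion) × 0.1904 / 0.88 ≈ −$26 billion.
The government should cut lump-sum taxes by $26 billion.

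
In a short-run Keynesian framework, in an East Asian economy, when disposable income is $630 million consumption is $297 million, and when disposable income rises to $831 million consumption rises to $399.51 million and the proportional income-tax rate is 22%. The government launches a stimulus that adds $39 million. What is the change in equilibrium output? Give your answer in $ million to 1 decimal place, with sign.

MPC = ΔC/ΔYd = (399.51 − 297)/(831 − 630) = 102.51/201 = 0.51.
Spending multiplier = 1/(1 − c(1−t)) = 1/(1 − 0.51×0.78) = 1/0.6022 ≈ 1.661.
ΔY = k × ΔG = (+$39 million) / 0.6022 ≈ +$64.8 million.

+$64.8 million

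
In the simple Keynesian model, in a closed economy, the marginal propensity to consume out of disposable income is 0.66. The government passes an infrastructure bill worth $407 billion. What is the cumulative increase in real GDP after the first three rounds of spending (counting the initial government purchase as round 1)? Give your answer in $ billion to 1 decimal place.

$852.9 billion

Round 1 adds ΔG = $407 billion; each later round is MPC = 0.66 times the previous.
After 3 rounds: 407 + 268.62 + 177.2892 = ΔG·(1 − c^3)/(1 − c) = 407 × (1 − 0.287496)/0.34 ≈ $852.9 billion.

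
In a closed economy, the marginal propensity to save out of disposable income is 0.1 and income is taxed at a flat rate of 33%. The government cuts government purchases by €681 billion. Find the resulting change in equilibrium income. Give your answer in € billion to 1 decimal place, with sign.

−€1,715.4 billion

MPC = 1 − MPS = 1 − 0.1 = 0.9.
Spending multiplier = 1/(1 − c(1−t)) = 1/(1 − 0.9×0.67) = 1/0.397 ≈ 2.519.
ΔY = k × ΔG = (−€681 billion) / 0.397 ≈ −€1,715.4 billion.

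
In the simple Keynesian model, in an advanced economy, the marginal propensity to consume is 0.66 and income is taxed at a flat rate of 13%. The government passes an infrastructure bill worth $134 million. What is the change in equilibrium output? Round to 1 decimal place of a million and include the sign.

+$314.7 million

Expenditure multiplier = 1/(1 − c(1−t)) = 1/(1 − 0.66×0.87) = 1/0.4258 ≈ 2.349.
ΔY = k × ΔG = (+$134 million) / 0.4258 ≈ +$314.7 million.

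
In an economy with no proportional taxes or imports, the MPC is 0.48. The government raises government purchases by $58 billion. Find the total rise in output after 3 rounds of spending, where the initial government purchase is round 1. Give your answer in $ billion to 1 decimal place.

Round 1 adds ΔG = $58 billion; each later round is MPC = 0.48 times the previous.
After 3 rounds: 58 + 27.84 + 13.3632 = ΔG·(1 − c^3)/(1 − c) = 58 × (1 − 0.110592)/0.52 ≈ $99.2 billion.

$99.2 billion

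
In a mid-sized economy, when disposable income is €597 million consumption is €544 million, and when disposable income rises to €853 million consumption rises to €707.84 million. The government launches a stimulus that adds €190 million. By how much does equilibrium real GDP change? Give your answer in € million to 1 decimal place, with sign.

MPC = ΔC/ΔYd = (707.84 − 544)/(853 − 597) = 163.84/256 = 0.64.
Government-spending multiplier = 1/(1 − MPC) = 1/(1 − 0.64) = 1/0.36 ≈ 2.778.
ΔY = k × ΔG = (+€190 million) / 0.36 ≈ +€527.8 million.

+€527.8 million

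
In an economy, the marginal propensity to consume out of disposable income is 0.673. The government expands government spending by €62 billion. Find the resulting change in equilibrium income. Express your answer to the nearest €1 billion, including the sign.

Government-spending multiplier = 1/(1 − MPC) = 1/(1 − 0.673) = 1/0.327 ≈ 3.058.
ΔY = k × ΔG = (+€62 billion) / 0.327 ≈ +€190 billion.

+€190 billion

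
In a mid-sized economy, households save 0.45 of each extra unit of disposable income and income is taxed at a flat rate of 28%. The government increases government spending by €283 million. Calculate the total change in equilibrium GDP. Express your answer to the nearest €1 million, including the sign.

+€469 million

MPC = 1 − MPS = 1 − 0.45 = 0.55.
Spending multiplier = 1/(1 − c(1−t)) = 1/(1 − 0.55×0.72) = 1/0.604 ≈ 1.656.
ΔY = k × ΔG = (+€283 million) / 0.604 ≈ +€469 million.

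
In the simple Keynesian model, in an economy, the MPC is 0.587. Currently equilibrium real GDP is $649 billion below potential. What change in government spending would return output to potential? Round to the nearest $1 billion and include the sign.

Spending multiplier = 1/(1 − MPC) = 1/(1 − 0.587) = 1/0.413 ≈ 2.421.
Need ΔY = +$649 billion, so ΔG = ΔY/k = (+$649 billion) × 0.413 ≈ +$268 billion.
The government should increase government spending by $268 billion.

+$268 billion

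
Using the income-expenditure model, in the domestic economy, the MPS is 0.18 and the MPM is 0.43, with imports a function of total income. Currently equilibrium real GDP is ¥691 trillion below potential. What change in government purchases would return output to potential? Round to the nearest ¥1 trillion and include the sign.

+¥422 trillion

MPC = 1 − MPS = 1 − 0.18 = 0.82.
Spending multiplier = 1/(1 − c + m) = 1/(1 − 0.82 + 0.43) = 1/0.61 ≈ 1.639.
Need ΔY = +¥691 trillion, so ΔG = ΔY/k = (+¥691 trillion) × 0.61 ≈ +¥422 trillion.
The government should increase government purchases by ¥422 trillion.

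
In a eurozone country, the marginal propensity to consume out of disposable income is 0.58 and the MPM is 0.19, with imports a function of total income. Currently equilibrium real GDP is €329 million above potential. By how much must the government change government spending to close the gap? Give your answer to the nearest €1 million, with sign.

−€201 million

Spending multiplier = 1/(1 − c + m) = 1/(1 − 0.58 + 0.19) = 1/0.61 ≈ 1.639.
Need ΔY = −€329 million, so ΔG = ΔY/k = (−€329 million) × 0.61 ≈ −€201 million.
The government should cut government spending by €201 million.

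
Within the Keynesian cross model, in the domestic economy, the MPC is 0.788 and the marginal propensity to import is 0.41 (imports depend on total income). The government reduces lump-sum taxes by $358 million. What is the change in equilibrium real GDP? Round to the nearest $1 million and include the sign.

+$454 million

A lump-sum tax change of −$358 million shifts disposable income by +$358 million; first-round consumption changes by −c × ΔT = −0.788 × (−$358 million) = +$282.104 million.
Expenditure multiplier = 1/(1 − c + m) = 1/(1 − 0.788 + 0.41) = 1/0.622 ≈ 1.608.
The tax multiplier is −c × k ≈ −1.267, so ΔY = k × (−c·ΔT) = (+$282.104 million) / 0.622 ≈ +$454 million.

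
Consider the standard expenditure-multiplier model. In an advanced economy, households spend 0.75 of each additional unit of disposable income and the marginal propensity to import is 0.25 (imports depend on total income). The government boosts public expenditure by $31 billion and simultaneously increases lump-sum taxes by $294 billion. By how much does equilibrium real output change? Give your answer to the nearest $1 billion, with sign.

Expenditure multiplier = 1/(1 − c + m) = 1/(1 − 0.75 + 0.25) = 1/0.5 = 2.
ΔG contributes k·ΔG = (+$31 billion) / 0.5 = +$62 billion.
ΔT of +$294 billion changes first-round spending by −c·ΔT = −$220.5 billion, contributing k·(−c·ΔT) = (−$220.5 billion) / 0.5 = −$441 billion.
Net ΔY = k(ΔG − c·ΔT) = (−$189.5 billion) / 0.5 = −$379 billion.

−$379 billion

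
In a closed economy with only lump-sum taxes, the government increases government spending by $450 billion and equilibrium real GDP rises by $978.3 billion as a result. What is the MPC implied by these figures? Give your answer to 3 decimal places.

0.540

Implied spending multiplier k = ΔY/ΔG = 978.3/450 = 2.174.
Since k = 1/(1 − MPC), MPC = 1 − 1/k = 1 − ΔG/ΔY = 1 − 450/978.3 ≈ 0.540.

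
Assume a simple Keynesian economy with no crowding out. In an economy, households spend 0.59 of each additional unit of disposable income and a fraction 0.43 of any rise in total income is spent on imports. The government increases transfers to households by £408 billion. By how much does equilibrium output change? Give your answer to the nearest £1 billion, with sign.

The transfer change shifts disposable income by +£408 billion, so first-round consumption changes by c·ΔTR = 0.59 × (+£408 billion) = +£240.72 billion.
Expenditure multiplier = 1/(1 − c + m) = 1/(1 − 0.59 + 0.43) = 1/0.84 ≈ 1.19.
The transfer multiplier is c × k ≈ 0.702, so ΔY = k × (c·ΔTR) = (+£240.72 billion) / 0.84 ≈ +£287 billion.

+£287 billion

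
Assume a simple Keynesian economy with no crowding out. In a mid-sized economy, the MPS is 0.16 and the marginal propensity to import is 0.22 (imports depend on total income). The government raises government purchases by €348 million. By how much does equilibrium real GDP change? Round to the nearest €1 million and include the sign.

MPC = 1 − MPS = 1 − 0.16 = 0.84.
Spending multiplier = 1/(1 − c + m) = 1/(1 − 0.84 + 0.22) = 1/0.38 ≈ 2.632.
ΔY = k × ΔG = (+€348 million) / 0.38 ≈ +€916 million.

+€916 million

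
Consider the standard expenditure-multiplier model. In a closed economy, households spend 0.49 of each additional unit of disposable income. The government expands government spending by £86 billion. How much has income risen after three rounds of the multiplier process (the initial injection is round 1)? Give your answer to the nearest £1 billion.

Round 1 adds ΔG = £86 billion; each later round is MPC = 0.49 times the previous.
After 3 rounds: 86 + 42.14 + 20.6486 = ΔG·(1 − c^3)/(1 − c) = 86 × (1 − 0.117649)/0.51 ≈ £149 billion.

£149 billion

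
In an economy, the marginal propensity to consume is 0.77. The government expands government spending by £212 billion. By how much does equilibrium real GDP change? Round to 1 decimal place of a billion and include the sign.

Government-spending multiplier = 1/(1 − MPC) = 1/(1 − 0.77) = 1/0.23 ≈ 4.348.
ΔY = k × ΔG = (+£212 billion) / 0.23 ≈ +£921.7 billion.

+£921.7 billion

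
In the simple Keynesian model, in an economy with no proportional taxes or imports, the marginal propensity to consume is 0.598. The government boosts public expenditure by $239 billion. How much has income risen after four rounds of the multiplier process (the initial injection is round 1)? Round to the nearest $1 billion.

$518 billion

Round 1 adds ΔG = $239 billion; each later round is MPC = 0.598 times the previous.
After 4 rounds: 239 + 142.922 + 85.467356 + 51.109478888 = ΔG·(1 − c^4)/(1 − c) = 239 × (1 − 0.127880620816)/0.402 ≈ $518 billion.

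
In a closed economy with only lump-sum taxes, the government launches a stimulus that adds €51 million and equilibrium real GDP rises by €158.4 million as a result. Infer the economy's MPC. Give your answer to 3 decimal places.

0.678

Implied spending multiplier k = ΔY/ΔG = 158.4/51 ≈ 3.1059.
Since k = 1/(1 − MPC), MPC = 1 − 1/k = 1 − ΔG/ΔY = 1 − 51/158.4 ≈ 0.678.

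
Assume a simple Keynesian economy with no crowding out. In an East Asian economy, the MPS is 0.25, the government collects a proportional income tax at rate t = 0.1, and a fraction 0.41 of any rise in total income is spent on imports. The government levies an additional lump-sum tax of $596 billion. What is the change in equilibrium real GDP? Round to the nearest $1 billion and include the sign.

−$608 billion

MPC = 1 − MPS = 1 − 0.25 = 0.75.
A lump-sum tax change of +$596 billion shifts disposable income by −$596 billion; first-round consumption changes by −c × ΔT = −0.75 × (+$596 billion) = −$447 billion.
Expenditure multiplier = 1/(1 − c(1−t) + m) = 1/(1 − 0.75×0.9 + 0.41) = 1/0.735 ≈ 1.361.
The tax multiplier is −c × k ≈ −1.02, so ΔY = k × (−c·ΔT) = (−$447 billion) / 0.735 ≈ −$608 billion.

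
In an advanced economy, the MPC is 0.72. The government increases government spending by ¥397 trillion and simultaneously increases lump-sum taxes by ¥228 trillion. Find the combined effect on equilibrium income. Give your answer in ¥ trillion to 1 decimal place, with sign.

Expenditure multiplier = 1/(1 − MPC) = 1/(1 − 0.72) = 1/0.28 ≈ 3.571.
ΔG contributes k·ΔG = (+¥397 trillion) / 0.28 ≈ +¥1,417.9 trillion.
ΔT of +¥228 trillion changes first-round spending by −c·ΔT = −¥164.16 trillion, contributing k·(−c·ΔT) = (−¥164.16 trillion) / 0.28 ≈ −¥586.3 trillion.
Net ΔY = k(ΔG − c·ΔT) = (+¥232.84 trillion) / 0.28 ≈ +¥831.6 trillion.

+¥831.6 trillion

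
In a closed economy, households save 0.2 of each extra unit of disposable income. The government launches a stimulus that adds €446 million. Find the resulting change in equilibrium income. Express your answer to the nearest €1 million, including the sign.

MPC = 1 − MPS = 1 − 0.2 = 0.8.
Expenditure multiplier = 1/(1 − MPC) = 1/(1 − 0.8) = 1/0.2 = 5.
ΔY = k × ΔG = (+€446 million) / 0.2 = +€2,230 million.

+€2,230 million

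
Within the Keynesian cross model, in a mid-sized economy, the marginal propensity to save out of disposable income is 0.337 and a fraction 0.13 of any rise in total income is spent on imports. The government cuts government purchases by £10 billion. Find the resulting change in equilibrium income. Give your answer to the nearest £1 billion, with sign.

MPC = 1 − MPS = 1 − 0.337 = 0.663.
Expenditure multiplier = 1/(1 − c + m) = 1/(1 − 0.663 + 0.13) = 1/0.467 ≈ 2.141.
ΔY = k × ΔG = (−£10 billion) / 0.467 ≈ −£21 billion.

−£21 billion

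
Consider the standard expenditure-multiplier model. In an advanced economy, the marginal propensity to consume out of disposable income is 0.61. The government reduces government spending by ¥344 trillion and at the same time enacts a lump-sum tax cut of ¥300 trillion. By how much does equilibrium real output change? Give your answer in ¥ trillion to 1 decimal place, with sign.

Expenditure multiplier = 1/(1 − MPC) = 1/(1 − 0.61) = 1/0.39 ≈ 2.564.
ΔG contributes k·ΔG = (−¥344 trillion) / 0.39 ≈ −¥882.1 trillion.
ΔT of −¥300 trillion changes first-round spending by −c·ΔT = +¥183 trillion, contributing k·(−c·ΔT) = (+¥183 trillion) / 0.39 ≈ +¥469.2 trillion.
Net ΔY = k(ΔG − c·ΔT) = (−¥161 trillion) / 0.39 ≈ −¥412.8 trillion.

−¥412.8 trillion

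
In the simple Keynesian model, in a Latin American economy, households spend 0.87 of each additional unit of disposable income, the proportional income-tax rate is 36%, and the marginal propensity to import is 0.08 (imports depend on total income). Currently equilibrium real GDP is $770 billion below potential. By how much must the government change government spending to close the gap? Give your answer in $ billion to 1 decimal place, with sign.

+$402.9 billion

Spending multiplier = 1/(1 − c(1−t) + m) = 1/(1 − 0.87×0.64 + 0.08) = 1/0.5232 ≈ 1.911.
Need ΔY = +$770 billion, so ΔG = ΔY/k = (+$770 billion) × 0.5232 ≈ +$402.9 billion.
The government should increase government spending by $402.9 billion.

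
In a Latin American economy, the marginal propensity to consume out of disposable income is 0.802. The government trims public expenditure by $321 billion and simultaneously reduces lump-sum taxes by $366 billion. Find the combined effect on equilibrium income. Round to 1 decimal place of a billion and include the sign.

Expenditure multiplier = 1/(1 − MPC) = 1/(1 − 0.802) = 1/0.198 ≈ 5.051.
ΔG contributes k·ΔG = (−$321 billion) / 0.198 ≈ −$1,621.2 billion.
ΔT of −$366 billion changes first-round spending by −c·ΔT = +$293.532 billion, contributing k·(−c·ΔT) = (+$293.532 billion) / 0.198 ≈ +$1,482.5 billion.
Net ΔY = k(ΔG − c·ΔT) = (−$27.468 billion) / 0.198 ≈ −$138.7 billion.

−$138.7 billion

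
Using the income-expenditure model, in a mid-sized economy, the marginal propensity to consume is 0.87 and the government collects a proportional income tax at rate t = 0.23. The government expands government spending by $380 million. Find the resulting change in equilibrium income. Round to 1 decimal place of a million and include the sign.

Government-spending multiplier = 1/(1 − c(1−t)) = 1/(1 − 0.87×0.77) = 1/0.3301 ≈ 3.029.
ΔY = k × ΔG = (+$380 million) / 0.3301 ≈ +$1,151.2 million.

+$1,151.2 million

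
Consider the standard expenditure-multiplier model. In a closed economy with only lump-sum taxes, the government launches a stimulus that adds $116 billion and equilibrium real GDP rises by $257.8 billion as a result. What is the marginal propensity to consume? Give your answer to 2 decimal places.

Implied spending multiplier k = ΔY/ΔG = 257.8/116 ≈ 2.2224.
Since k = 1/(1 − MPC), MPC = 1 − 1/k = 1 − ΔG/ΔY = 1 − 116/257.8 ≈ 0.55.

0.55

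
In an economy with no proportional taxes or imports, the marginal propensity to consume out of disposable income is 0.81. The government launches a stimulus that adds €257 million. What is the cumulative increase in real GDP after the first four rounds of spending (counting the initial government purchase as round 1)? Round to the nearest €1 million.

Round 1 adds ΔG = €257 million; each later round is MPC = 0.81 times the previous.
After 4 rounds: 257 + 208.17 + 168.6177 + 136.580337 = ΔG·(1 − c^4)/(1 − c) = 257 × (1 − 0.43046721)/0.19 ≈ €770 million.

€770 million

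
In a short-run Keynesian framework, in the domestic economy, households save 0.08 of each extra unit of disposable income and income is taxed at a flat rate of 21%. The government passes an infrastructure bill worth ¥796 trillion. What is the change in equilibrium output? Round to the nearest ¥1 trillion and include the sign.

+¥2,914 trillion

MPC = 1 − MPS = 1 − 0.08 = 0.92.
Spending multiplier = 1/(1 − c(1−t)) = 1/(1 − 0.92×0.79) = 1/0.2732 ≈ 3.66.
ΔY = k × ΔG = (+¥796 trillion) / 0.2732 ≈ +¥2,914 trillion.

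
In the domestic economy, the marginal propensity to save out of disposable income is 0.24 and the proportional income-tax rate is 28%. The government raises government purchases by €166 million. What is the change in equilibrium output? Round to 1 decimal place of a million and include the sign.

+€366.6 million

MPC = 1 − MPS = 1 − 0.24 = 0.76.
Government-spending multiplier = 1/(1 − c(1−t)) = 1/(1 − 0.76×0.72) = 1/0.4528 ≈ 2.208.
ΔY = k × ΔG = (+€166 million) / 0.4528 ≈ +€366.6 million.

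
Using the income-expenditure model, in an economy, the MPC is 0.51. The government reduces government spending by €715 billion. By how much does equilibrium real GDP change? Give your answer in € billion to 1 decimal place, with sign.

Expenditure multiplier = 1/(1 − MPC) = 1/(1 − 0.51) = 1/0.49 ≈ 2.041.
ΔY = k × ΔG = (−€715 billion) / 0.49 ≈ −€1,459.2 billion.

−€1,459.2 billion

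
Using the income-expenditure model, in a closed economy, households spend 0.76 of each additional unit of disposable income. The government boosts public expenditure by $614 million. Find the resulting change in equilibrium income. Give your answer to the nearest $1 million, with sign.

+$2,558 million

Spending multiplier = 1/(1 − MPC) = 1/(1 − 0.76) = 1/0.24 ≈ 4.167.
ΔY = k × ΔG = (+$614 million) / 0.24 ≈ +$2,558 million.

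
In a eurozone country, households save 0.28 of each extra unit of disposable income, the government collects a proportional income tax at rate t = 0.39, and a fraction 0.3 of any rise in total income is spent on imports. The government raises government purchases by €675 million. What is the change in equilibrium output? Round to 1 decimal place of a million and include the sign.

+€784.2 million

MPC = 1 − MPS = 1 − 0.28 = 0.72.
Government-spending multiplier = 1/(1 − c(1−t) + m) = 1/(1 − 0.72×0.61 + 0.3) = 1/0.8608 ≈ 1.162.
ΔY = k × ΔG = (+€675 million) / 0.8608 ≈ +€784.2 million.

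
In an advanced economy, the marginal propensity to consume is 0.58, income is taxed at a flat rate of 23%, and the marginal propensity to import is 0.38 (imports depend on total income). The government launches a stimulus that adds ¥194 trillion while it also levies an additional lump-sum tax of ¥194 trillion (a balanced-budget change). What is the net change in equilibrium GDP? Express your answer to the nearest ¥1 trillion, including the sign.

+¥87 trillion

Expenditure multiplier = 1/(1 − c(1−t) + m) = 1/(1 − 0.58×0.77 + 0.38) = 1/0.9334 ≈ 1.071.
ΔG contributes k·ΔG = (+¥194 trillion) / 0.9334 ≈ +¥207.8 trillion.
ΔT of +¥194 trillion changes first-round spending by −c·ΔT = −¥112.52 trillion, contributing k·(−c·ΔT) = (−¥112.52 trillion) / 0.9334 ≈ −¥120.5 trillion.
Net ΔY = k(ΔG − c·ΔT) = (+¥81.48 trillion) / 0.9334 ≈ +¥87 trillion.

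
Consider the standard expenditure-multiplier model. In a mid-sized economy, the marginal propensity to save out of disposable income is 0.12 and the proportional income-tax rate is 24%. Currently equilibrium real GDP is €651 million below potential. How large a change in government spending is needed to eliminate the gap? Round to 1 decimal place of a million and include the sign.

MPC = 1 − MPS = 1 − 0.12 = 0.88.
Spending multiplier = 1/(1 − c(1−t)) = 1/(1 − 0.88×0.76) = 1/0.3312 ≈ 3.019.
Need ΔY = +€651 million, so ΔG = ΔY/k = (+€651 million) × 0.3312 ≈ +€215.6 million.
The government should increase government spending by €215.6 million.

+€215.6 million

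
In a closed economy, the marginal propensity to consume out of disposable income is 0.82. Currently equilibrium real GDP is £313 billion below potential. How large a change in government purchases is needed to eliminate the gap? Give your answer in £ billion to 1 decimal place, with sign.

+£56.3 billion

Spending multiplier = 1/(1 − MPC) = 1/(1 − 0.82) = 1/0.18 ≈ 5.556.
Need ΔY = +£313 billion, so ΔG = ΔY/k = (+£313 billion) × 0.18 ≈ +£56.3 billion.
The government should increase government purchases by £56.3 billion.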